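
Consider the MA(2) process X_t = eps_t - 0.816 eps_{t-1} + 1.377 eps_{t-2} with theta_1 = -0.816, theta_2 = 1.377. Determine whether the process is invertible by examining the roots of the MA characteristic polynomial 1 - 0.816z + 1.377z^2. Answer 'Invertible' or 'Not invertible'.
\text{Not invertible}

The MA(q) characteristic polynomial is P(z) = 1 - 0.816z + 1.377z^2.
Invertibility requires all roots to lie outside the unit circle, i.e. |z| > 1 for every root.
Set 1 + (-0.816) z + (1.377) z^2 = 0, i.e. a z^2 + b z + c = 0 with a = 1.377, b = -0.816, c = 1.
Discriminant D = b^2 - 4ac = (-0.816)^2 - 4*(1.377)*1 = 0.665856 - (5.508) = -4.842144.
D < 0, so the roots are the complex-conjugate pair z = (-b +/- i sqrt(-D)) / (2a) = 0.2963 +/- 0.799i.
For a conjugate pair |z|^2 = z * conj(z) = (product of roots) = c/a = 1/(1.377) = 0.726216, so |z| = sqrt(0.726216) = 0.8522 for both roots.
Moduli of all roots: 0.8522, 0.8522.
All moduli strictly greater than 1? No.
Verdict: Not invertible.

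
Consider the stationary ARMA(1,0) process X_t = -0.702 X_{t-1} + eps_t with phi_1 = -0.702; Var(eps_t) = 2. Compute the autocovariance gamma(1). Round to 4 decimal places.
\gamma(1) = -2.7682

Multiply the model equation by X_{t-k} and take expectations. With theta_0 = psi_0 = 1 and psi_j the MA(infinity) weights, this gives
  gamma(k) - sum_i phi_i gamma(k-i) = c_k,
  c_k = sigma^2 * sum_{j=k..q} theta_j psi_{j-k}   (c_k = 0 for k > q),
using gamma(-m) = gamma(m).
Pure AR (q = 0): c_0 = sigma^2 = 2, c_k = 0 for k >= 1.
Equations for k = 0 and k = 1 (AR order 1):
  gamma(0) = phi_1 gamma(1) + c_0
  gamma(1) = phi_1 gamma(0) + c_1
Substituting the second into the first: gamma(0) (1 - phi_1^2) = c_0 + phi_1 c_1, so
  gamma(0) = c_0 / (1 - phi_1^2) = 2 / (1 - (-0.702)^2) = 2 / 0.507196 = 3.943249.
  gamma(1) = phi_1 gamma(0) = (-0.702)(3.943249) = -2.768161.
Therefore gamma(1) = -2.7682 (to 4 decimal places).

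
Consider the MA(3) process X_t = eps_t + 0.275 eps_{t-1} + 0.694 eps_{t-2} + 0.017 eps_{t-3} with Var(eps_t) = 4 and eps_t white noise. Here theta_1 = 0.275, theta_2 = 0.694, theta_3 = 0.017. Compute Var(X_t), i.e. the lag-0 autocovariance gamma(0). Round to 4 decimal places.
\gamma(0) = 6.2302

For an MA(q) process X_t = eps_t + sum_i theta_i eps_{t-i} with
Var(eps_t) = sigma^2, the variance is
  gamma(0) = sigma^2 * (1 + sum_i theta_i^2).
  sum_i theta_i^2 = (0.275)^2 + (0.694)^2 + (0.017)^2 = 0.075625 + 0.481636 + 0.000289 = 0.55755.
  gamma(0) = 4 * (1 + 0.55755) = 4 * 1.55755 = 6.2302.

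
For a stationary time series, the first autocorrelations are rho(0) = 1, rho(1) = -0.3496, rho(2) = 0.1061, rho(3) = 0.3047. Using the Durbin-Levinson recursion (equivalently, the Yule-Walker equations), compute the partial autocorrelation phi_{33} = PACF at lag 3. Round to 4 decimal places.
\phi_{33} = 0.3830

The PACF at lag k is phi_{kk}, the last component of the solution
to the Yule-Walker system G_k phi = r_k where
  (G_k)_{ij} = rho(|i - j|), (r_k)_i = rho(i), i,j = 1..k.
Equivalently, Durbin-Levinson gives phi_{kk} iteratively:
  phi_{11} = rho(1)
  phi_{kk} = [rho(k) - sum_{j=1..k-1} phi_{k-1,j} rho(k-j)]
            / [1 - sum_{j=1..k-1} phi_{k-1,j} rho(j)],
  phi_{k,j} = phi_{k-1,j} - phi_{kk} phi_{k-1,k-j},  j = 1..k-1.
Step k = 1:
  phi_11 = rho(1) = -0.3496.
Step k = 2:
  phi_22 = [rho(2) - phi_11 rho(1)] / [1 - phi_11 rho(1)] = [0.1061 - (-0.3496)(-0.3496)] / [1 - (-0.3496)(-0.3496)]
         = -0.01612016 / 0.87777984 = -0.018365.
  Update: phi_21 = phi_11 - phi_22 phi_11 = -0.3496 - (-0.018365)(-0.3496) = -0.35602.
Step k = 3:
  phi_33 = [rho(3) - phi_21 rho(2) - phi_22 rho(1)] / [1 - phi_21 rho(1) - phi_22 rho(2)]
    numerator   = 0.3047 - (-0.35602)(0.1061) - (-0.018365)(-0.3496) = 0.33605346
    denominator = 1 - (-0.35602)(-0.3496) - (-0.018365)(0.1061) = 0.8774838
  phi_33 = 0.33605346 / 0.8774838 = 0.383.
Therefore phi_{33} = 0.3830.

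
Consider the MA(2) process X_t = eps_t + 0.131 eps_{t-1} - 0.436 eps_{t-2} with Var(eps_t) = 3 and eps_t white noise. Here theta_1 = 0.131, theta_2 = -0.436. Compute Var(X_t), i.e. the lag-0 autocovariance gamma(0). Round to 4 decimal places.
\gamma(0) = 3.6218

For an MA(q) process X_t = eps_t + sum_i theta_i eps_{t-i} with
Var(eps_t) = sigma^2, the variance is
  gamma(0) = sigma^2 * (1 + sum_i theta_i^2).
  sum_i theta_i^2 = (0.131)^2 + (-0.436)^2 = 0.017161 + 0.190096 = 0.207257.
  gamma(0) = 3 * (1 + 0.207257) = 3 * 1.207257 = 3.621771, which rounds to 3.6218.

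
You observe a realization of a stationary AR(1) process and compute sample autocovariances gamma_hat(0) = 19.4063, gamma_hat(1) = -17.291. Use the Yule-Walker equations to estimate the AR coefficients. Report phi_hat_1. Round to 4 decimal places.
\hat\phi_{1} = -0.8910

The Yule-Walker equations for an AR(p) process read, in matrix form,
  Gamma_p phi = r_p,   with   (Gamma_p)_{ij} = gamma(|i - j|),
                       (r_p)_i = gamma(i),   i,j = 1..p.
Substitute the sample gammas (Toeplitz matrix and right-hand side of size 1):
  Gamma_p = [[19.4063]]
  r_p     = [-17.291]
With p = 1 this is the single equation gamma(0) phi_1 = gamma(1):
  phi_hat_1 = gamma(1) / gamma(0) = -17.291 / 19.4063 = -0.8910.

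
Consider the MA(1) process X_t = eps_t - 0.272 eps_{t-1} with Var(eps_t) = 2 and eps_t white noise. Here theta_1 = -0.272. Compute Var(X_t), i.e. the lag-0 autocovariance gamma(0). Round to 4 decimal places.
\gamma(0) = 2.1480

For an MA(q) process X_t = eps_t + sum_i theta_i eps_{t-i} with
Var(eps_t) = sigma^2, the variance is
  gamma(0) = sigma^2 * (1 + sum_i theta_i^2).
  sum_i theta_i^2 = (-0.272)^2 = 0.073984.
  gamma(0) = 2 * (1 + 0.073984) = 2 * 1.073984 = 2.147968, which rounds to 2.1480.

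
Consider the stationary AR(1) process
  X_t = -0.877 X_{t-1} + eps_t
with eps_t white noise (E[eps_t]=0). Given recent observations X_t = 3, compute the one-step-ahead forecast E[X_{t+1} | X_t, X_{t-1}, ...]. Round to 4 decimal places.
E[X_{t+1} \mid \mathcal F_t] = -2.6310

For an AR(p) model X_t = c + sum_i phi_i X_{t-i} + eps_t, the
one-step-ahead conditional mean is
  E[X_{t+1} | X_t, ...] = c + sum_i phi_i X_{t+1-i}.
Substitute known values:
  E[X_{t+1} | ...] = (-0.877) * (3)
                   = -2.6310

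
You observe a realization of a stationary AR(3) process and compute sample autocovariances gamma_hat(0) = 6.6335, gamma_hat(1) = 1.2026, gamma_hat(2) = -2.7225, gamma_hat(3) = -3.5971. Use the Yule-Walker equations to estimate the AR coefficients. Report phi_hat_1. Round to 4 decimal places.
\hat\phi_{1} = 0.0540

The Yule-Walker equations for an AR(p) process read, in matrix form,
  Gamma_p phi = r_p,   with   (Gamma_p)_{ij} = gamma(|i - j|),
                       (r_p)_i = gamma(i),   i,j = 1..p.
Substitute the sample gammas (Toeplitz matrix and right-hand side of size 3):
  Gamma_p = [[6.6335, 1.2026, -2.7225], [1.2026, 6.6335, 1.2026], [-2.7225, 1.2026, 6.6335]]
  r_p     = [1.2026, -2.7225, -3.5971]
Written out (R1..R3):
  (R1) 6.6335 phi_1 + 1.2026 phi_2 - 2.7225 phi_3 = 1.2026
  (R2) 1.2026 phi_1 + 6.6335 phi_2 + 1.2026 phi_3 = -2.7225
  (R3) -2.7225 phi_1 + 1.2026 phi_2 + 6.6335 phi_3 = -3.5971
Gaussian elimination:
  R2 <- R2 - (1.2026/6.6335) R1 = R2 - (0.181292) R1:  6.415478 phi_2 + 1.696167 phi_3 = -2.940522
  R3 <- R3 - (-2.7225/6.6335) R1 = R3 - (-0.410417) R1:  1.696167 phi_2 + 5.51614 phi_3 = -3.103533
  R3 <- R3 - (1.696167/6.415478) R2 = R3 - (0.264387) R2:  5.067696 phi_3 = -2.326098
Back-substitution:
  phi_hat_3 = -2.326098 / 5.067696 = -0.459005
  phi_hat_2 = (-2.940522 - (1.696167)(-0.459005)) / 6.415478 = -0.336993
  phi_hat_1 = (1.2026 - (1.2026)(-0.336993) - (-2.7225)(-0.459005)) / 6.6335 = 0.054003
So phi_hat = [0.0540, -0.3370, -0.4590].
Therefore phi_hat_1 = 0.0540.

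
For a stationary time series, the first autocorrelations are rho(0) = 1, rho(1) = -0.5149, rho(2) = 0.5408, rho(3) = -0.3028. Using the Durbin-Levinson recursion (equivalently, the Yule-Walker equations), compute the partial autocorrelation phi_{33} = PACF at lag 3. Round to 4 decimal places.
\phi_{33} = 0.1019

The PACF at lag k is phi_{kk}, the last component of the solution
to the Yule-Walker system G_k phi = r_k where
  (G_k)_{ij} = rho(|i - j|), (r_k)_i = rho(i), i,j = 1..k.
Equivalently, Durbin-Levinson gives phi_{kk} iteratively:
  phi_{11} = rho(1)
  phi_{kk} = [rho(k) - sum_{j=1..k-1} phi_{k-1,j} rho(k-j)]
            / [1 - sum_{j=1..k-1} phi_{k-1,j} rho(j)],
  phi_{k,j} = phi_{k-1,j} - phi_{kk} phi_{k-1,k-j},  j = 1..k-1.
Step k = 1:
  phi_11 = rho(1) = -0.5149.
Step k = 2:
  phi_22 = [rho(2) - phi_11 rho(1)] / [1 - phi_11 rho(1)] = [0.5408 - (-0.5149)(-0.5149)] / [1 - (-0.5149)(-0.5149)]
         = 0.27567799 / 0.73487799 = 0.375134.
  Update: phi_21 = phi_11 - phi_22 phi_11 = -0.5149 - (0.375134)(-0.5149) = -0.321743.
Step k = 3:
  phi_33 = [rho(3) - phi_21 rho(2) - phi_22 rho(1)] / [1 - phi_21 rho(1) - phi_22 rho(2)]
    numerator   = -0.3028 - (-0.321743)(0.5408) - (0.375134)(-0.5149) = 0.06435547
    denominator = 1 - (-0.321743)(-0.5149) - (0.375134)(0.5408) = 0.6314617
  phi_33 = 0.06435547 / 0.6314617 = 0.1019.
Therefore phi_{33} = 0.1019.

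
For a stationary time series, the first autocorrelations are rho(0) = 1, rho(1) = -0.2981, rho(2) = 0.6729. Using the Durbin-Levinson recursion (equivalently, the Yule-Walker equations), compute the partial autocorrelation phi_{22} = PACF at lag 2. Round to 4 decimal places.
\phi_{22} = 0.6410

The PACF at lag k is phi_{kk}, the last component of the solution
to the Yule-Walker system G_k phi = r_k where
  (G_k)_{ij} = rho(|i - j|), (r_k)_i = rho(i), i,j = 1..k.
Equivalently, Durbin-Levinson gives phi_{kk} iteratively:
  phi_{11} = rho(1)
  phi_{kk} = [rho(k) - sum_{j=1..k-1} phi_{k-1,j} rho(k-j)]
            / [1 - sum_{j=1..k-1} phi_{k-1,j} rho(j)],
  phi_{k,j} = phi_{k-1,j} - phi_{kk} phi_{k-1,k-j},  j = 1..k-1.
Step k = 1:
  phi_11 = rho(1) = -0.2981.
Step k = 2:
  phi_22 = [rho(2) - phi_11 rho(1)] / [1 - phi_11 rho(1)] = [0.6729 - (-0.2981)(-0.2981)] / [1 - (-0.2981)(-0.2981)]
         = 0.58403639 / 0.91113639 = 0.641.
Therefore phi_{22} = 0.6410.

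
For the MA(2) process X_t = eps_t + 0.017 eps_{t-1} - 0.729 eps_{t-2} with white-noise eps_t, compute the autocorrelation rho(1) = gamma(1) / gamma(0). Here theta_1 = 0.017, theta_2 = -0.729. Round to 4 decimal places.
\rho(1) = 0.0030

For an MA(q) process with theta_0 = 1, the autocovariance is
  gamma(k) = sigma^2 * sum_{i=0..q-k} theta_i * theta_{i+k},
and rho(k) = gamma(k) / gamma(0). Sigma^2 cancels.
  numerator   = (1)*(0.017) + (0.017)*(-0.729) = 0.004607.
  denominator = (1)^2 + (0.017)^2 + (-0.729)^2 = 1.53173.
  rho(1) = 0.004607 / 1.53173 = 0.0030.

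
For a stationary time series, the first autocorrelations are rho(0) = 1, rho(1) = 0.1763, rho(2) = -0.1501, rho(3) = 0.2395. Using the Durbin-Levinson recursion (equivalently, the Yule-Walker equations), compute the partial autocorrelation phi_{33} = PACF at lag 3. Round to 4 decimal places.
\phi_{33} = 0.3250

The PACF at lag k is phi_{kk}, the last component of the solution
to the Yule-Walker system G_k phi = r_k where
  (G_k)_{ij} = rho(|i - j|), (r_k)_i = rho(i), i,j = 1..k.
Equivalently, Durbin-Levinson gives phi_{kk} iteratively:
  phi_{11} = rho(1)
  phi_{kk} = [rho(k) - sum_{j=1..k-1} phi_{k-1,j} rho(k-j)]
            / [1 - sum_{j=1..k-1} phi_{k-1,j} rho(j)],
  phi_{k,j} = phi_{k-1,j} - phi_{kk} phi_{k-1,k-j},  j = 1..k-1.
Step k = 1:
  phi_11 = rho(1) = 0.1763.
Step k = 2:
  phi_22 = [rho(2) - phi_11 rho(1)] / [1 - phi_11 rho(1)] = [-0.1501 - (0.1763)(0.1763)] / [1 - (0.1763)(0.1763)]
         = -0.18118169 / 0.96891831 = -0.186994.
  Update: phi_21 = phi_11 - phi_22 phi_11 = 0.1763 - (-0.186994)(0.1763) = 0.209267.
Step k = 3:
  phi_33 = [rho(3) - phi_21 rho(2) - phi_22 rho(1)] / [1 - phi_21 rho(1) - phi_22 rho(2)]
    numerator   = 0.2395 - (0.209267)(-0.1501) - (-0.186994)(0.1763) = 0.30387798
    denominator = 1 - (0.209267)(0.1763) - (-0.186994)(-0.1501) = 0.93503846
  phi_33 = 0.30387798 / 0.93503846 = 0.325.
Therefore phi_{33} = 0.3250.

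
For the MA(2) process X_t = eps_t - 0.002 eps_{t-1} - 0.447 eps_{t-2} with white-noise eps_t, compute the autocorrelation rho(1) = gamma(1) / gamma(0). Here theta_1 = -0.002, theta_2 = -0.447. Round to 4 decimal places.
\rho(1) = -0.0009

For an MA(q) process with theta_0 = 1, the autocovariance is
  gamma(k) = sigma^2 * sum_{i=0..q-k} theta_i * theta_{i+k},
and rho(k) = gamma(k) / gamma(0). Sigma^2 cancels.
  numerator   = (1)*(-0.002) + (-0.002)*(-0.447) = -0.001106.
  denominator = (1)^2 + (-0.002)^2 + (-0.447)^2 = 1.199813.
  rho(1) = -0.001106 / 1.199813 = -0.0009.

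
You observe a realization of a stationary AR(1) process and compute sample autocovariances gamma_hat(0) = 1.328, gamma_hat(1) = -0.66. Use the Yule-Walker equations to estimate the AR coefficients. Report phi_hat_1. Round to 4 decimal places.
\hat\phi_{1} = -0.4970

The Yule-Walker equations for an AR(p) process read, in matrix form,
  Gamma_p phi = r_p,   with   (Gamma_p)_{ij} = gamma(|i - j|),
                       (r_p)_i = gamma(i),   i,j = 1..p.
Substitute the sample gammas (Toeplitz matrix and right-hand side of size 1):
  Gamma_p = [[1.328]]
  r_p     = [-0.66]
With p = 1 this is the single equation gamma(0) phi_1 = gamma(1):
  phi_hat_1 = gamma(1) / gamma(0) = -0.66 / 1.328 = -0.4970.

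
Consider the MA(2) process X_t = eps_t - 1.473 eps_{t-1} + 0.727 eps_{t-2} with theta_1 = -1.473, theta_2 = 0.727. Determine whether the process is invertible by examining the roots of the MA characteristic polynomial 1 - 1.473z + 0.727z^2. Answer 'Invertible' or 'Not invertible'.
\text{Invertible}

The MA(q) characteristic polynomial is P(z) = 1 - 1.473z + 0.727z^2.
Invertibility requires all roots to lie outside the unit circle, i.e. |z| > 1 for every root.
Set 1 + (-1.473) z + (0.727) z^2 = 0, i.e. a z^2 + b z + c = 0 with a = 0.727, b = -1.473, c = 1.
Discriminant D = b^2 - 4ac = (-1.473)^2 - 4*(0.727)*1 = 2.169729 - (2.908) = -0.738271.
D < 0, so the roots are the complex-conjugate pair z = (-b +/- i sqrt(-D)) / (2a) = 1.0131 +/- 0.5909i.
For a conjugate pair |z|^2 = z * conj(z) = (product of roots) = c/a = 1/(0.727) = 1.375516, so |z| = sqrt(1.375516) = 1.1728 for both roots.
Moduli of all roots: 1.1728, 1.1728.
All moduli strictly greater than 1? Yes.
Verdict: Invertible.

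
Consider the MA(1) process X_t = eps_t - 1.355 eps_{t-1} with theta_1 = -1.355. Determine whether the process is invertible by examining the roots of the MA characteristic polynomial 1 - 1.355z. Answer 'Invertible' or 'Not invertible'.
\text{Not invertible}

The MA(q) characteristic polynomial is P(z) = 1 - 1.355z.
Invertibility requires all roots to lie outside the unit circle, i.e. |z| > 1 for every root.
This is linear in z: 1 + (-1.355) z = 0  =>  z = -1/(-1.355) = 0.738007,  |z| = 0.738007.
Moduli of all roots: 0.7380.
All moduli strictly greater than 1? No.
Verdict: Not invertible.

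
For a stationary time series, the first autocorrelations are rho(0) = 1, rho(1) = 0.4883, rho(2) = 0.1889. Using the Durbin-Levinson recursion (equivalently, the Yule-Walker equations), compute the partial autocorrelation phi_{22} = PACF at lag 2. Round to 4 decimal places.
\phi_{22} = -0.0650

The PACF at lag k is phi_{kk}, the last component of the solution
to the Yule-Walker system G_k phi = r_k where
  (G_k)_{ij} = rho(|i - j|), (r_k)_i = rho(i), i,j = 1..k.
Equivalently, Durbin-Levinson gives phi_{kk} iteratively:
  phi_{11} = rho(1)
  phi_{kk} = [rho(k) - sum_{j=1..k-1} phi_{k-1,j} rho(k-j)]
            / [1 - sum_{j=1..k-1} phi_{k-1,j} rho(j)],
  phi_{k,j} = phi_{k-1,j} - phi_{kk} phi_{k-1,k-j},  j = 1..k-1.
Step k = 1:
  phi_11 = rho(1) = 0.4883.
Step k = 2:
  phi_22 = [rho(2) - phi_11 rho(1)] / [1 - phi_11 rho(1)] = [0.1889 - (0.4883)(0.4883)] / [1 - (0.4883)(0.4883)]
         = -0.04953689 / 0.76156311 = -0.065.
Therefore phi_{22} = -0.0650.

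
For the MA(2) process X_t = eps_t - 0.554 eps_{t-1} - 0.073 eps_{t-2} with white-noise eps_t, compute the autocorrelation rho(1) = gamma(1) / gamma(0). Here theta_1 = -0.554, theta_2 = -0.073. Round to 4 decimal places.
\rho(1) = -0.3914

For an MA(q) process with theta_0 = 1, the autocovariance is
  gamma(k) = sigma^2 * sum_{i=0..q-k} theta_i * theta_{i+k},
and rho(k) = gamma(k) / gamma(0). Sigma^2 cancels.
  numerator   = (1)*(-0.554) + (-0.554)*(-0.073) = -0.513558.
  denominator = (1)^2 + (-0.554)^2 + (-0.073)^2 = 1.312245.
  rho(1) = -0.513558 / 1.312245 = -0.3914.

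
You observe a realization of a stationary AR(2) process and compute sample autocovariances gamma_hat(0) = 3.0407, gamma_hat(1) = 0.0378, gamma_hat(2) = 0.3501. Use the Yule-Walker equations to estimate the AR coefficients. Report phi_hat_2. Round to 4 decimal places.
\hat\phi_{2} = 0.1150

The Yule-Walker equations for an AR(p) process read, in matrix form,
  Gamma_p phi = r_p,   with   (Gamma_p)_{ij} = gamma(|i - j|),
                       (r_p)_i = gamma(i),   i,j = 1..p.
Substitute the sample gammas (Toeplitz matrix and right-hand side of size 2):
  Gamma_p = [[3.0407, 0.0378], [0.0378, 3.0407]]
  r_p     = [0.0378, 0.3501]
Written out:
  3.0407 phi_1 + 0.0378 phi_2 = 0.0378
  0.0378 phi_1 + 3.0407 phi_2 = 0.3501
Solve by Cramer's rule:
  det = gamma(0)^2 - gamma(1)^2 = (3.0407)^2 - (0.0378)^2 = 9.24585649 - 0.00142884 = 9.24442765
  phi_hat_1 = [gamma(1) gamma(0) - gamma(1) gamma(2)] / det = [(0.0378)(3.0407) - (0.0378)(0.3501)] / 9.24442765 = 0.10170468 / 9.24442765 = 0.011
  phi_hat_2 = [gamma(0) gamma(2) - gamma(1)^2] / det = [(3.0407)(0.3501) - (0.0378)^2] / 9.24442765 = 1.06312023 / 9.24442765 = 0.115
So phi_hat = [0.0110, 0.1150].
Therefore phi_hat_2 = 0.1150.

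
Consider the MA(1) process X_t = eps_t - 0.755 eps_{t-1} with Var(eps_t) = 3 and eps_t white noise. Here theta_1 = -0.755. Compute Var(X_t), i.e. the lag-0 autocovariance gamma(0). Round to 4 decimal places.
\gamma(0) = 4.7101

For an MA(q) process X_t = eps_t + sum_i theta_i eps_{t-i} with
Var(eps_t) = sigma^2, the variance is
  gamma(0) = sigma^2 * (1 + sum_i theta_i^2).
  sum_i theta_i^2 = (-0.755)^2 = 0.570025.
  gamma(0) = 3 * (1 + 0.570025) = 3 * 1.570025 = 4.710075, which rounds to 4.7101.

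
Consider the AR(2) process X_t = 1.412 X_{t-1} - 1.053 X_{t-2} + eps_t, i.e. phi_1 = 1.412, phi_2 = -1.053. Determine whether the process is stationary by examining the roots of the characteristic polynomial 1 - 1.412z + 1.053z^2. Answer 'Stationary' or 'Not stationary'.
\text{Not stationary}

The AR(p) characteristic polynomial is P(z) = 1 - 1.412z + 1.053z^2.
Stationarity requires all roots to lie outside the unit circle, i.e. |z| > 1 for every root.
Set 1 + (-1.412) z + (1.053) z^2 = 0, i.e. a z^2 + b z + c = 0 with a = 1.053, b = -1.412, c = 1.
Discriminant D = b^2 - 4ac = (-1.412)^2 - 4*(1.053)*1 = 1.993744 - (4.212) = -2.218256.
D < 0, so the roots are the complex-conjugate pair z = (-b +/- i sqrt(-D)) / (2a) = 0.6705 +/- 0.7072i.
For a conjugate pair |z|^2 = z * conj(z) = (product of roots) = c/a = 1/(1.053) = 0.949668, so |z| = sqrt(0.949668) = 0.9745 for both roots.
Moduli of all roots: 0.9745, 0.9745.
All moduli strictly greater than 1? No.
Verdict: Not stationary.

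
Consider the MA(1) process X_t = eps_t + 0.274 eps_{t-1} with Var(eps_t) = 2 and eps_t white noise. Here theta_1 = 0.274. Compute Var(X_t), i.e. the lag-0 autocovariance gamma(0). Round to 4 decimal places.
\gamma(0) = 2.1502

For an MA(q) process X_t = eps_t + sum_i theta_i eps_{t-i} with
Var(eps_t) = sigma^2, the variance is
  gamma(0) = sigma^2 * (1 + sum_i theta_i^2).
  sum_i theta_i^2 = (0.274)^2 = 0.075076.
  gamma(0) = 2 * (1 + 0.075076) = 2 * 1.075076 = 2.150152, which rounds to 2.1502.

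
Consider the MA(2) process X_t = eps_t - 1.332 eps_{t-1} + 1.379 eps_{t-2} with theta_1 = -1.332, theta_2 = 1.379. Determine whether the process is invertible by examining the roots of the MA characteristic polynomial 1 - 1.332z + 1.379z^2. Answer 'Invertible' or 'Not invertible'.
\text{Not invertible}

The MA(q) characteristic polynomial is P(z) = 1 - 1.332z + 1.379z^2.
Invertibility requires all roots to lie outside the unit circle, i.e. |z| > 1 for every root.
Set 1 + (-1.332) z + (1.379) z^2 = 0, i.e. a z^2 + b z + c = 0 with a = 1.379, b = -1.332, c = 1.
Discriminant D = b^2 - 4ac = (-1.332)^2 - 4*(1.379)*1 = 1.774224 - (5.516) = -3.741776.
D < 0, so the roots are the complex-conjugate pair z = (-b +/- i sqrt(-D)) / (2a) = 0.483 +/- 0.7014i.
For a conjugate pair |z|^2 = z * conj(z) = (product of roots) = c/a = 1/(1.379) = 0.725163, so |z| = sqrt(0.725163) = 0.8516 for both roots.
Moduli of all roots: 0.8516, 0.8516.
All moduli strictly greater than 1? No.
Verdict: Not invertible.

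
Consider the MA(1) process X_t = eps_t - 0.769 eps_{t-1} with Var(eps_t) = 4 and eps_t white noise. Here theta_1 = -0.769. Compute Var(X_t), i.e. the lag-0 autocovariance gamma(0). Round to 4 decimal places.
\gamma(0) = 6.3654

For an MA(q) process X_t = eps_t + sum_i theta_i eps_{t-i} with
Var(eps_t) = sigma^2, the variance is
  gamma(0) = sigma^2 * (1 + sum_i theta_i^2).
  sum_i theta_i^2 = (-0.769)^2 = 0.591361.
  gamma(0) = 4 * (1 + 0.591361) = 4 * 1.591361 = 6.365444, which rounds to 6.3654.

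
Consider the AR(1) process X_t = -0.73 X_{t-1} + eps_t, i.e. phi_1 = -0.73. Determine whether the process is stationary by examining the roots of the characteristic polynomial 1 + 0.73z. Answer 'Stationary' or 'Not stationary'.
\text{Stationary}

The AR(p) characteristic polynomial is P(z) = 1 + 0.73z.
Stationarity requires all roots to lie outside the unit circle, i.e. |z| > 1 for every root.
This is linear in z: 1 + (0.73) z = 0  =>  z = -1/(0.73) = -1.369863,  |z| = 1.369863.
Moduli of all roots: 1.3699.
All moduli strictly greater than 1? Yes.
Verdict: Stationary.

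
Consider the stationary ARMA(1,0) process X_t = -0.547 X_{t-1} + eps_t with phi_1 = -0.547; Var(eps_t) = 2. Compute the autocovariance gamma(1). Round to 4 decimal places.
\gamma(1) = -1.5611

Multiply the model equation by X_{t-k} and take expectations. With theta_0 = psi_0 = 1 and psi_j the MA(infinity) weights, this gives
  gamma(k) - sum_i phi_i gamma(k-i) = c_k,
  c_k = sigma^2 * sum_{j=k..q} theta_j psi_{j-k}   (c_k = 0 for k > q),
using gamma(-m) = gamma(m).
Pure AR (q = 0): c_0 = sigma^2 = 2, c_k = 0 for k >= 1.
Equations for k = 0 and k = 1 (AR order 1):
  gamma(0) = phi_1 gamma(1) + c_0
  gamma(1) = phi_1 gamma(0) + c_1
Substituting the second into the first: gamma(0) (1 - phi_1^2) = c_0 + phi_1 c_1, so
  gamma(0) = c_0 / (1 - phi_1^2) = 2 / (1 - (-0.547)^2) = 2 / 0.700791 = 2.853918.
  gamma(1) = phi_1 gamma(0) = (-0.547)(2.853918) = -1.561093.
Therefore gamma(1) = -1.5611 (to 4 decimal places).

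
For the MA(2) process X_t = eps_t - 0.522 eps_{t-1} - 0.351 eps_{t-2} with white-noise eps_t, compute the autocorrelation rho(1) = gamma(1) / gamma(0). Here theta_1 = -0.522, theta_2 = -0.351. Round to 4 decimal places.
\rho(1) = -0.2427

For an MA(q) process with theta_0 = 1, the autocovariance is
  gamma(k) = sigma^2 * sum_{i=0..q-k} theta_i * theta_{i+k},
and rho(k) = gamma(k) / gamma(0). Sigma^2 cancels.
  numerator   = (1)*(-0.522) + (-0.522)*(-0.351) = -0.338778.
  denominator = (1)^2 + (-0.522)^2 + (-0.351)^2 = 1.395685.
  rho(1) = -0.338778 / 1.395685 = -0.2427.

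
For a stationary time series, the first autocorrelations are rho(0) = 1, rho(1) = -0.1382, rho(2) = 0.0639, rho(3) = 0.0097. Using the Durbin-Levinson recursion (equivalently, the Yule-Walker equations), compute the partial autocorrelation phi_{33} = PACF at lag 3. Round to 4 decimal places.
\phi_{33} = 0.0250

The PACF at lag k is phi_{kk}, the last component of the solution
to the Yule-Walker system G_k phi = r_k where
  (G_k)_{ij} = rho(|i - j|), (r_k)_i = rho(i), i,j = 1..k.
Equivalently, Durbin-Levinson gives phi_{kk} iteratively:
  phi_{11} = rho(1)
  phi_{kk} = [rho(k) - sum_{j=1..k-1} phi_{k-1,j} rho(k-j)]
            / [1 - sum_{j=1..k-1} phi_{k-1,j} rho(j)],
  phi_{k,j} = phi_{k-1,j} - phi_{kk} phi_{k-1,k-j},  j = 1..k-1.
Step k = 1:
  phi_11 = rho(1) = -0.1382.
Step k = 2:
  phi_22 = [rho(2) - phi_11 rho(1)] / [1 - phi_11 rho(1)] = [0.0639 - (-0.1382)(-0.1382)] / [1 - (-0.1382)(-0.1382)]
         = 0.04480076 / 0.98090076 = 0.045673.
  Update: phi_21 = phi_11 - phi_22 phi_11 = -0.1382 - (0.045673)(-0.1382) = -0.131888.
Step k = 3:
  phi_33 = [rho(3) - phi_21 rho(2) - phi_22 rho(1)] / [1 - phi_21 rho(1) - phi_22 rho(2)]
    numerator   = 0.0097 - (-0.131888)(0.0639) - (0.045673)(-0.1382) = 0.02443966
    denominator = 1 - (-0.131888)(-0.1382) - (0.045673)(0.0639) = 0.97885457
  phi_33 = 0.02443966 / 0.97885457 = 0.025.
Therefore phi_{33} = 0.0250.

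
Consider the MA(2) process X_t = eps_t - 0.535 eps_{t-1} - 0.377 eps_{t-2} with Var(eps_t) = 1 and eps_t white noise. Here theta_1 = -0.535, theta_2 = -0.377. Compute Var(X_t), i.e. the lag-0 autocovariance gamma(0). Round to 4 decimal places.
\gamma(0) = 1.4284

For an MA(q) process X_t = eps_t + sum_i theta_i eps_{t-i} with
Var(eps_t) = sigma^2, the variance is
  gamma(0) = sigma^2 * (1 + sum_i theta_i^2).
  sum_i theta_i^2 = (-0.535)^2 + (-0.377)^2 = 0.286225 + 0.142129 = 0.428354.
  gamma(0) = 1 * (1 + 0.428354) = 1 * 1.428354 = 1.428354, which rounds to 1.4284.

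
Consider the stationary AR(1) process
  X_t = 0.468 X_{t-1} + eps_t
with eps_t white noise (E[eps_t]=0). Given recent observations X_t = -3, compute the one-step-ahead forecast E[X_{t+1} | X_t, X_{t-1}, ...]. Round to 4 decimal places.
E[X_{t+1} \mid \mathcal F_t] = -1.4040

For an AR(p) model X_t = c + sum_i phi_i X_{t-i} + eps_t, the
one-step-ahead conditional mean is
  E[X_{t+1} | X_t, ...] = c + sum_i phi_i X_{t+1-i}.
Substitute known values:
  E[X_{t+1} | ...] = (0.468) * (-3)
                   = -1.4040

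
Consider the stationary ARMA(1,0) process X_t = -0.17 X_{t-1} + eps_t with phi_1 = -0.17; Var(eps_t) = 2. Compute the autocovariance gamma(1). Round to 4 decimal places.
\gamma(1) = -0.3501

Multiply the model equation by X_{t-k} and take expectations. With theta_0 = psi_0 = 1 and psi_j the MA(infinity) weights, this gives
  gamma(k) - sum_i phi_i gamma(k-i) = c_k,
  c_k = sigma^2 * sum_{j=k..q} theta_j psi_{j-k}   (c_k = 0 for k > q),
using gamma(-m) = gamma(m).
Pure AR (q = 0): c_0 = sigma^2 = 2, c_k = 0 for k >= 1.
Equations for k = 0 and k = 1 (AR order 1):
  gamma(0) = phi_1 gamma(1) + c_0
  gamma(1) = phi_1 gamma(0) + c_1
Substituting the second into the first: gamma(0) (1 - phi_1^2) = c_0 + phi_1 c_1, so
  gamma(0) = c_0 / (1 - phi_1^2) = 2 / (1 - (-0.17)^2) = 2 / 0.9711 = 2.05952.
  gamma(1) = phi_1 gamma(0) = (-0.17)(2.05952) = -0.350118.
Therefore gamma(1) = -0.3501 (to 4 decimal places).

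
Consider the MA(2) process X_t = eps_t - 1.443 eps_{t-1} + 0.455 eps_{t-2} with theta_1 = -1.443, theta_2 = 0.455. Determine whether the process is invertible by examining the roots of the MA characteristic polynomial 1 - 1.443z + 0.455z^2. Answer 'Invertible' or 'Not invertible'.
\text{Invertible}

The MA(q) characteristic polynomial is P(z) = 1 - 1.443z + 0.455z^2.
Invertibility requires all roots to lie outside the unit circle, i.e. |z| > 1 for every root.
Set 1 + (-1.443) z + (0.455) z^2 = 0, i.e. a z^2 + b z + c = 0 with a = 0.455, b = -1.443, c = 1.
Discriminant D = b^2 - 4ac = (-1.443)^2 - 4*(0.455)*1 = 2.082249 - (1.82) = 0.262249.
D >= 0, so the roots are real: z = (-b +/- sqrt(D)) / (2a) = (1.443 +/- 0.512103) / (0.91).
  z_1 = (1.443 + 0.512103) / (0.91) = 2.1485,   |z_1| = 2.1485.
  z_2 = (1.443 - 0.512103) / (0.91) = 1.023,   |z_2| = 1.023.
Moduli of all roots: 2.1485, 1.0230.
All moduli strictly greater than 1? Yes.
Verdict: Invertible.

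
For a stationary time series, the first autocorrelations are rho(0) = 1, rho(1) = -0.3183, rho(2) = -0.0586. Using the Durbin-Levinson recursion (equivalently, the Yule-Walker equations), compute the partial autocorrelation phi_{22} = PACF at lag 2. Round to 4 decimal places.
\phi_{22} = -0.1779

The PACF at lag k is phi_{kk}, the last component of the solution
to the Yule-Walker system G_k phi = r_k where
  (G_k)_{ij} = rho(|i - j|), (r_k)_i = rho(i), i,j = 1..k.
Equivalently, Durbin-Levinson gives phi_{kk} iteratively:
  phi_{11} = rho(1)
  phi_{kk} = [rho(k) - sum_{j=1..k-1} phi_{k-1,j} rho(k-j)]
            / [1 - sum_{j=1..k-1} phi_{k-1,j} rho(j)],
  phi_{k,j} = phi_{k-1,j} - phi_{kk} phi_{k-1,k-j},  j = 1..k-1.
Step k = 1:
  phi_11 = rho(1) = -0.3183.
Step k = 2:
  phi_22 = [rho(2) - phi_11 rho(1)] / [1 - phi_11 rho(1)] = [-0.0586 - (-0.3183)(-0.3183)] / [1 - (-0.3183)(-0.3183)]
         = -0.15991489 / 0.89868511 = -0.1779.
Therefore phi_{22} = -0.1779.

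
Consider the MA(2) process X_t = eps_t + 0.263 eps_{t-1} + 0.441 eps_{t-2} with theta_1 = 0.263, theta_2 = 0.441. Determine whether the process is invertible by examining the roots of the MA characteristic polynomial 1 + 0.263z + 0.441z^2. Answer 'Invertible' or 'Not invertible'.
\text{Invertible}

The MA(q) characteristic polynomial is P(z) = 1 + 0.263z + 0.441z^2.
Invertibility requires all roots to lie outside the unit circle, i.e. |z| > 1 for every root.
Set 1 + (0.263) z + (0.441) z^2 = 0, i.e. a z^2 + b z + c = 0 with a = 0.441, b = 0.263, c = 1.
Discriminant D = b^2 - 4ac = (0.263)^2 - 4*(0.441)*1 = 0.069169 - (1.764) = -1.694831.
D < 0, so the roots are the complex-conjugate pair z = (-b +/- i sqrt(-D)) / (2a) = -0.2982 +/- 1.476i.
For a conjugate pair |z|^2 = z * conj(z) = (product of roots) = c/a = 1/(0.441) = 2.267574, so |z| = sqrt(2.267574) = 1.5058 for both roots.
Moduli of all roots: 1.5058, 1.5058.
All moduli strictly greater than 1? Yes.
Verdict: Invertible.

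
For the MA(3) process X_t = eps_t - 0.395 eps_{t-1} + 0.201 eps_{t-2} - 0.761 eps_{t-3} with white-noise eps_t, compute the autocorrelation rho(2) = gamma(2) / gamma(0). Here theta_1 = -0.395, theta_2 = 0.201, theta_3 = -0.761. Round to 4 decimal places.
\rho(2) = 0.2825

For an MA(q) process with theta_0 = 1, the autocovariance is
  gamma(k) = sigma^2 * sum_{i=0..q-k} theta_i * theta_{i+k},
and rho(k) = gamma(k) / gamma(0). Sigma^2 cancels.
  numerator   = (1)*(0.201) + (-0.395)*(-0.761) = 0.501595.
  denominator = (1)^2 + (-0.395)^2 + (0.201)^2 + (-0.761)^2 = 1.775547.
  rho(2) = 0.501595 / 1.775547 = 0.2825.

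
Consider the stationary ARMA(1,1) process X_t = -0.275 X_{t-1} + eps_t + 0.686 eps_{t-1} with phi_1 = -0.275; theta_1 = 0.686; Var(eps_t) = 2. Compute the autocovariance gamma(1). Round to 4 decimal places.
\gamma(1) = 0.7215

Multiply the model equation by X_{t-k} and take expectations. With theta_0 = psi_0 = 1 and psi_j the MA(infinity) weights, this gives
  gamma(k) - sum_i phi_i gamma(k-i) = c_k,
  c_k = sigma^2 * sum_{j=k..q} theta_j psi_{j-k}   (c_k = 0 for k > q),
using gamma(-m) = gamma(m).
psi-weights needed (psi_j = theta_j + sum_i phi_i psi_{j-i}):
  psi_1 = theta_1 + phi_1 = 0.686 + (-0.275) = 0.411
Right-hand sides:
  c_0 = sigma^2 (1 + theta_1 psi_1) = 2 * (1 + (0.686)(0.411)) = 2 * 1.281946 = 2.563892
  c_1 = sigma^2 theta_1 = 2 * (0.686) = 1.372
  c_2 = 0
Equations for k = 0 and k = 1 (AR order 1):
  gamma(0) = phi_1 gamma(1) + c_0
  gamma(1) = phi_1 gamma(0) + c_1
Substituting the second into the first: gamma(0) (1 - phi_1^2) = c_0 + phi_1 c_1, so
  gamma(0) = (c_0 + phi_1 c_1) / (1 - phi_1^2) = (2.563892 + (-0.275)(1.372)) / (1 - (-0.275)^2) = 2.186592 / 0.924375 = 2.365482.
  gamma(1) = phi_1 gamma(0) + c_1 = (-0.275)(2.365482) + (1.372) = 0.721493.
Therefore gamma(1) = 0.7215 (to 4 decimal places).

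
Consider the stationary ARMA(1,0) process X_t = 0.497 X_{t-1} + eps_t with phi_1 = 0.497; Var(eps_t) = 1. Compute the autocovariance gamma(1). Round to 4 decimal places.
\gamma(1) = 0.6600

Multiply the model equation by X_{t-k} and take expectations. With theta_0 = psi_0 = 1 and psi_j the MA(infinity) weights, this gives
  gamma(k) - sum_i phi_i gamma(k-i) = c_k,
  c_k = sigma^2 * sum_{j=k..q} theta_j psi_{j-k}   (c_k = 0 for k > q),
using gamma(-m) = gamma(m).
Pure AR (q = 0): c_0 = sigma^2 = 1, c_k = 0 for k >= 1.
Equations for k = 0 and k = 1 (AR order 1):
  gamma(0) = phi_1 gamma(1) + c_0
  gamma(1) = phi_1 gamma(0) + c_1
Substituting the second into the first: gamma(0) (1 - phi_1^2) = c_0 + phi_1 c_1, so
  gamma(0) = c_0 / (1 - phi_1^2) = 1 / (1 - (0.497)^2) = 1 / 0.752991 = 1.328037.
  gamma(1) = phi_1 gamma(0) = (0.497)(1.328037) = 0.660034.
Therefore gamma(1) = 0.6600 (to 4 decimal places).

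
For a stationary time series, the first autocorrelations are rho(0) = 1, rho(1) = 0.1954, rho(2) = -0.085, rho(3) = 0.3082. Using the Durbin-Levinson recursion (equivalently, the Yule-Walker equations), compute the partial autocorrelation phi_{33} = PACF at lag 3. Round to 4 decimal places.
\phi_{33} = 0.3720

The PACF at lag k is phi_{kk}, the last component of the solution
to the Yule-Walker system G_k phi = r_k where
  (G_k)_{ij} = rho(|i - j|), (r_k)_i = rho(i), i,j = 1..k.
Equivalently, Durbin-Levinson gives phi_{kk} iteratively:
  phi_{11} = rho(1)
  phi_{kk} = [rho(k) - sum_{j=1..k-1} phi_{k-1,j} rho(k-j)]
            / [1 - sum_{j=1..k-1} phi_{k-1,j} rho(j)],
  phi_{k,j} = phi_{k-1,j} - phi_{kk} phi_{k-1,k-j},  j = 1..k-1.
Step k = 1:
  phi_11 = rho(1) = 0.1954.
Step k = 2:
  phi_22 = [rho(2) - phi_11 rho(1)] / [1 - phi_11 rho(1)] = [-0.085 - (0.1954)(0.1954)] / [1 - (0.1954)(0.1954)]
         = -0.12318116 / 0.96181884 = -0.128071.
  Update: phi_21 = phi_11 - phi_22 phi_11 = 0.1954 - (-0.128071)(0.1954) = 0.220425.
Step k = 3:
  phi_33 = [rho(3) - phi_21 rho(2) - phi_22 rho(1)] / [1 - phi_21 rho(1) - phi_22 rho(2)]
    numerator   = 0.3082 - (0.220425)(-0.085) - (-0.128071)(0.1954) = 0.35196122
    denominator = 1 - (0.220425)(0.1954) - (-0.128071)(-0.085) = 0.9460429
  phi_33 = 0.35196122 / 0.9460429 = 0.372.
Therefore phi_{33} = 0.3720.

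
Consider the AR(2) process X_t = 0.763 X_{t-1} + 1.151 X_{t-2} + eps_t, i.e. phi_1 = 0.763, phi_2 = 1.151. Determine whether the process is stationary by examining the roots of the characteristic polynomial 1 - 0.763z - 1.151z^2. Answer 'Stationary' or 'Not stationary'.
\text{Not stationary}

The AR(p) characteristic polynomial is P(z) = 1 - 0.763z - 1.151z^2.
Stationarity requires all roots to lie outside the unit circle, i.e. |z| > 1 for every root.
Set 1 + (-0.763) z + (-1.151) z^2 = 0, i.e. a z^2 + b z + c = 0 with a = -1.151, b = -0.763, c = 1.
Discriminant D = b^2 - 4ac = (-0.763)^2 - 4*(-1.151)*1 = 0.582169 - (-4.604) = 5.186169.
D >= 0, so the roots are real: z = (-b +/- sqrt(D)) / (2a) = (0.763 +/- 2.277316) / (-2.302).
  z_1 = (0.763 + 2.277316) / (-2.302) = -1.3207,   |z_1| = 1.3207.
  z_2 = (0.763 - 2.277316) / (-2.302) = 0.6578,   |z_2| = 0.6578.
Moduli of all roots: 1.3207, 0.6578.
All moduli strictly greater than 1? No.
Verdict: Not stationary.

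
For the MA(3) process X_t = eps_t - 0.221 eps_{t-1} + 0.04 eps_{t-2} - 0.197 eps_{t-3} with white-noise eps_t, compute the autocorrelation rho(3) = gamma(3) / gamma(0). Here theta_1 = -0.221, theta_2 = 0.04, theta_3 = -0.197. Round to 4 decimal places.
\rho(3) = -0.1809

For an MA(q) process with theta_0 = 1, the autocovariance is
  gamma(k) = sigma^2 * sum_{i=0..q-k} theta_i * theta_{i+k},
and rho(k) = gamma(k) / gamma(0). Sigma^2 cancels.
  numerator   = (1)*(-0.197) = -0.197.
  denominator = (1)^2 + (-0.221)^2 + (0.04)^2 + (-0.197)^2 = 1.08925.
  rho(3) = -0.197 / 1.08925 = -0.1809.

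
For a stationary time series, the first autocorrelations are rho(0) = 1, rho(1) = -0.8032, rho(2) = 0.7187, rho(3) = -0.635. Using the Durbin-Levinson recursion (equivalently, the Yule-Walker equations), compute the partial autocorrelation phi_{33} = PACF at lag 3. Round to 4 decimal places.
\phi_{33} = -0.0321

The PACF at lag k is phi_{kk}, the last component of the solution
to the Yule-Walker system G_k phi = r_k where
  (G_k)_{ij} = rho(|i - j|), (r_k)_i = rho(i), i,j = 1..k.
Equivalently, Durbin-Levinson gives phi_{kk} iteratively:
  phi_{11} = rho(1)
  phi_{kk} = [rho(k) - sum_{j=1..k-1} phi_{k-1,j} rho(k-j)]
            / [1 - sum_{j=1..k-1} phi_{k-1,j} rho(j)],
  phi_{k,j} = phi_{k-1,j} - phi_{kk} phi_{k-1,k-j},  j = 1..k-1.
Step k = 1:
  phi_11 = rho(1) = -0.8032.
Step k = 2:
  phi_22 = [rho(2) - phi_11 rho(1)] / [1 - phi_11 rho(1)] = [0.7187 - (-0.8032)(-0.8032)] / [1 - (-0.8032)(-0.8032)]
         = 0.07356976 / 0.35486976 = 0.207315.
  Update: phi_21 = phi_11 - phi_22 phi_11 = -0.8032 - (0.207315)(-0.8032) = -0.636685.
Step k = 3:
  phi_33 = [rho(3) - phi_21 rho(2) - phi_22 rho(1)] / [1 - phi_21 rho(1) - phi_22 rho(2)]
    numerator   = -0.635 - (-0.636685)(0.7187) - (0.207315)(-0.8032) = -0.01089942
    denominator = 1 - (-0.636685)(-0.8032) - (0.207315)(0.7187) = 0.33961766
  phi_33 = -0.01089942 / 0.33961766 = -0.0321.
Therefore phi_{33} = -0.0321.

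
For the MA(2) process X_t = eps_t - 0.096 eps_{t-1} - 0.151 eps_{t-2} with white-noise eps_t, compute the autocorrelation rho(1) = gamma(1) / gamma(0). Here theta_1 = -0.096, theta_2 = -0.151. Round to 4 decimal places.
\rho(1) = -0.0790

For an MA(q) process with theta_0 = 1, the autocovariance is
  gamma(k) = sigma^2 * sum_{i=0..q-k} theta_i * theta_{i+k},
and rho(k) = gamma(k) / gamma(0). Sigma^2 cancels.
  numerator   = (1)*(-0.096) + (-0.096)*(-0.151) = -0.081504.
  denominator = (1)^2 + (-0.096)^2 + (-0.151)^2 = 1.032017.
  rho(1) = -0.081504 / 1.032017 = -0.0790.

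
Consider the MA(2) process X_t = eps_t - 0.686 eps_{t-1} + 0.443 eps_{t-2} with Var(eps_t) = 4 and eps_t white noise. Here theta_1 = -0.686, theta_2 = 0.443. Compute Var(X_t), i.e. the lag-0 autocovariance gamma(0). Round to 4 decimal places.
\gamma(0) = 6.6674

For an MA(q) process X_t = eps_t + sum_i theta_i eps_{t-i} with
Var(eps_t) = sigma^2, the variance is
  gamma(0) = sigma^2 * (1 + sum_i theta_i^2).
  sum_i theta_i^2 = (-0.686)^2 + (0.443)^2 = 0.470596 + 0.196249 = 0.666845.
  gamma(0) = 4 * (1 + 0.666845) = 4 * 1.666845 = 6.66738, which rounds to 6.6674.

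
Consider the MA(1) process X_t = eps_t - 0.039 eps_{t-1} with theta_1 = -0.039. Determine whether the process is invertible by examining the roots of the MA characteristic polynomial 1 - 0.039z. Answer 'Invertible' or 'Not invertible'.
\text{Invertible}

The MA(q) characteristic polynomial is P(z) = 1 - 0.039z.
Invertibility requires all roots to lie outside the unit circle, i.e. |z| > 1 for every root.
This is linear in z: 1 + (-0.039) z = 0  =>  z = -1/(-0.039) = 25.641026,  |z| = 25.641026.
Moduli of all roots: 25.6410.
All moduli strictly greater than 1? Yes.
Verdict: Invertible.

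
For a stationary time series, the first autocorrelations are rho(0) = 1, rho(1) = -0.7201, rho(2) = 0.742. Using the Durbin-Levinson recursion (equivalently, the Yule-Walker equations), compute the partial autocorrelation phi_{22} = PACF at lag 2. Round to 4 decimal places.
\phi_{22} = 0.4641

The PACF at lag k is phi_{kk}, the last component of the solution
to the Yule-Walker system G_k phi = r_k where
  (G_k)_{ij} = rho(|i - j|), (r_k)_i = rho(i), i,j = 1..k.
Equivalently, Durbin-Levinson gives phi_{kk} iteratively:
  phi_{11} = rho(1)
  phi_{kk} = [rho(k) - sum_{j=1..k-1} phi_{k-1,j} rho(k-j)]
            / [1 - sum_{j=1..k-1} phi_{k-1,j} rho(j)],
  phi_{k,j} = phi_{k-1,j} - phi_{kk} phi_{k-1,k-j},  j = 1..k-1.
Step k = 1:
  phi_11 = rho(1) = -0.7201.
Step k = 2:
  phi_22 = [rho(2) - phi_11 rho(1)] / [1 - phi_11 rho(1)] = [0.742 - (-0.7201)(-0.7201)] / [1 - (-0.7201)(-0.7201)]
         = 0.22345599 / 0.48145599 = 0.4641.
Therefore phi_{22} = 0.4641.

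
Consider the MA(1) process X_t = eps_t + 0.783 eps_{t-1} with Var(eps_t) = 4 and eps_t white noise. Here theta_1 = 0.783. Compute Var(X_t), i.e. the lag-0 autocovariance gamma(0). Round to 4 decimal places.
\gamma(0) = 6.4524

For an MA(q) process X_t = eps_t + sum_i theta_i eps_{t-i} with
Var(eps_t) = sigma^2, the variance is
  gamma(0) = sigma^2 * (1 + sum_i theta_i^2).
  sum_i theta_i^2 = (0.783)^2 = 0.613089.
  gamma(0) = 4 * (1 + 0.613089) = 4 * 1.613089 = 6.452356, which rounds to 6.4524.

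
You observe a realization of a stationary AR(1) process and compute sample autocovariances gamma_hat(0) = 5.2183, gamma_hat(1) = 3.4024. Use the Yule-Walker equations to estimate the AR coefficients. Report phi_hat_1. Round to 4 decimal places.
\hat\phi_{1} = 0.6520

The Yule-Walker equations for an AR(p) process read, in matrix form,
  Gamma_p phi = r_p,   with   (Gamma_p)_{ij} = gamma(|i - j|),
                       (r_p)_i = gamma(i),   i,j = 1..p.
Substitute the sample gammas (Toeplitz matrix and right-hand side of size 1):
  Gamma_p = [[5.2183]]
  r_p     = [3.4024]
With p = 1 this is the single equation gamma(0) phi_1 = gamma(1):
  phi_hat_1 = gamma(1) / gamma(0) = 3.4024 / 5.2183 = 0.6520.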